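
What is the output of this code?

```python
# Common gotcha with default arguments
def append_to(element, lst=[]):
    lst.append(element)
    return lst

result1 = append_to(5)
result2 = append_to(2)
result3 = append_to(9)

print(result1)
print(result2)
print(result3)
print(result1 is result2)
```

Key concept: mutable default argument gotcha.
Step by step:
`result1 = append_to(5)` → result1 = [5]
`result2 = append_to(2)` → result1 = [5, 2] (same object as result2); result2 = [5, 2] (same object as result1)
`result3 = append_to(9)` → result1 = [5, 2, 9] (same object as result2, result3); result2 = [5, 2, 9] (same object as result1, result3); result3 = [5, 2, 9] (same object as result1, result2)
`print(result1)` → prints [5, 2, 9]
`print(result2)` → prints [5, 2, 9]
`print(result3)` → prints [5, 2, 9]
`print(result1 is result2)` → prints True

Answer:
[5, 2, 9]
[5, 2, 9]
[5, 2, 9]
True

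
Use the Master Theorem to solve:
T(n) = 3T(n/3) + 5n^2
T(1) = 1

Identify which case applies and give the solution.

a=3, b=3, f(n)=5n^2. log_3(3) = 1. Since c=2 > 1 and the regularity condition holds (3(n/3)^2 = (3/3^2)n^2 with 3/3^2 < 1), Case 3 applies: T(n) = Θ(f(n)) = O(n^2).

Answer: O(n^2) - Case 3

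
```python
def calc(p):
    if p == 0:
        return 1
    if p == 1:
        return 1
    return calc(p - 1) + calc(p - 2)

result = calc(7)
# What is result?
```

Build up from base cases: calc(0)=1, calc(1)=1, calc(2)=2, calc(3)=3, calc(4)=5, calc(5)=8, calc(6)=13, ..., calc(7)=21

Answer: 21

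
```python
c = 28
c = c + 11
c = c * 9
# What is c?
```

Trace:
`c = 28` → c = 28
`c = c + 11` → c = 39
`c = c * 9` → c = 351
So c = 351

Answer: 351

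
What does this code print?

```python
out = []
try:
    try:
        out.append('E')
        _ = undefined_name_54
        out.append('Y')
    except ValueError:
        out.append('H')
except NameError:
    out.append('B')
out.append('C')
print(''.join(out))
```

Execution trace: 'E' (try body) → 'B' (outer except NameError) → 'C' (after the try/except). Output: EBC

Answer: EBC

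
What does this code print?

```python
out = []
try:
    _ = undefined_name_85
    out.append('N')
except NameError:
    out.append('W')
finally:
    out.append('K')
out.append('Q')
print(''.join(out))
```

Execution trace: 'W' (except NameError) → 'K' (finally) → 'Q' (after the try/except). Output: WKQ

Answer: WKQ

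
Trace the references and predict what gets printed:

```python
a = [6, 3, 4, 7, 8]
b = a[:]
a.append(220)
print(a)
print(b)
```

Key concept: slice [:] creates copy.
Step by step:
`a = [6, 3, 4, 7, 8]` → a = [6, 3, 4, 7, 8]
`b = a[:]` → b = [6, 3, 4, 7, 8]
`a.append(220)` → a = [6, 3, 4, 7, 8, 220]
`print(a)` → prints [6, 3, 4, 7, 8, 220]
`print(b)` → prints [6, 3, 4, 7, 8]

Answer:
[6, 3, 4, 7, 8, 220]
[6, 3, 4, 7, 8]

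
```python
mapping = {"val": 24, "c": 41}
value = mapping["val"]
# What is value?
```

Trace:
`mapping = {"val": 24, "c": 41}` → mapping = {'val': 24, 'c': 41}
`value = mapping["val"]` → value = 24
So value = 24

Answer: 24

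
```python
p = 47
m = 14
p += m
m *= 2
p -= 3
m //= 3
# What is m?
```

Trace:
`p = 47` → p = 47
`m = 14` → m = 14
`p += m` → p = 61
`m *= 2` → m = 28
`p -= 3` → p = 58
`m //= 3` → m = 9
So m = 9

Answer: 9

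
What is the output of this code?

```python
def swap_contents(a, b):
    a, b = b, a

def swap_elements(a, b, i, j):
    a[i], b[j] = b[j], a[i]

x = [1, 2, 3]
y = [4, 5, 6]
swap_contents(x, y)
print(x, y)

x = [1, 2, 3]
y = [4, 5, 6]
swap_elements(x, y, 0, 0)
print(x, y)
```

Key concept: parameter rebinding vs mutation.
Step by step:
`x = [1, 2, 3]` → x = [1, 2, 3]
`y = [4, 5, 6]` → y = [4, 5, 6]
`swap_contents(x, y)` → no visible change to tracked variables
`print(x, y)` → prints [1, 2, 3] [4, 5, 6]
`x = [1, 2, 3]` → x = [1, 2, 3]
`y = [4, 5, 6]` → y = [4, 5, 6]
`swap_elements(x, y, 0, 0)` → x = [4, 2, 3]; y = [1, 5, 6]
`print(x, y)` → prints [4, 2, 3] [1, 5, 6]

Answer:
[1, 2, 3] [4, 5, 6]
[4, 2, 3] [1, 5, 6]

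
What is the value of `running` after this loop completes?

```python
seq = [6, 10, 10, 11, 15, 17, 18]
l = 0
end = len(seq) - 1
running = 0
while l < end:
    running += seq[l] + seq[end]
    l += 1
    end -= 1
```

Sum of pairs from ends
`running` takes the values: 0 → 24 → 51 → 76

Answer: 76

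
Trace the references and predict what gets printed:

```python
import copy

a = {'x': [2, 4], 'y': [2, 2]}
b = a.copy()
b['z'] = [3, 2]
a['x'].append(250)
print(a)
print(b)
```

Key concept: shallow copy of dict with mutable values.
Step by step:
`a = {'x': [2, 4], 'y': [2, 2]}` → a = {'x': [2, 4], 'y': [2, 2]}
`b = a.copy()` → b = {'x': [2, 4], 'y': [2, 2]}
`b['z'] = [3, 2]` → b = {'x': [2, 4], 'y': [2, 2], 'z': [3, 2]}
`a['x'].append(250)` → a = {'x': [2, 4, 250], 'y': [2, 2]}; b = {'x': [2, 4, 250], 'y': [2, 2], 'z': [3, 2]}
`print(a)` → prints {'x': [2, 4, 250], 'y': [2, 2]}
`print(b)` → prints {'x': [2, 4, 250], 'y': [2, 2], 'z': [3, 2]}

Answer:
{'x': [2, 4, 250], 'y': [2, 2]}
{'x': [2, 4, 250], 'y': [2, 2], 'z': [3, 2]}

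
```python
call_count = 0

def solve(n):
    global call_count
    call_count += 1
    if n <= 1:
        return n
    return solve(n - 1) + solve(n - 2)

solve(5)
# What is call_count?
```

Calls(n) = 1 + Calls(n-1) + Calls(n-2); Calls(0)=Calls(1)=1. For n=5 this gives 15.

Answer: 15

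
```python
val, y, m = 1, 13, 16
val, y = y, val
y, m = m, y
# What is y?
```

Trace:
`val, y, m = 1, 13, 16` → val = 1; y = 13; m = 16
`val, y = y, val` → val = 13; y = 1
`y, m = m, y` → y = 16; m = 1
So y = 16

Answer: 16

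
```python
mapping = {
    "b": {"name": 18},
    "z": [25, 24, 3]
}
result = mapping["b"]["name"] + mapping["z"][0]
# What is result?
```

Trace:
`mapping = { ...` → mapping = {'b': {'name': 18}, 'z': [25, 24, 3]}
`result = mapping["b"]["name"] + mapping["z"][0]` → result = 43
So result = 43

Answer: 43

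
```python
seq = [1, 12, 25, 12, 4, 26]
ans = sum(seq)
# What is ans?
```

Trace:
`seq = [1, 12, 25, 12, 4, 26]` → seq = [1, 12, 25, 12, 4, 26]
`ans = sum(seq)` → ans = 80
So ans = 80

Answer: 80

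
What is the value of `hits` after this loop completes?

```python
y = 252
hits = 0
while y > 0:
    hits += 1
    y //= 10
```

Count digits by repeated division by 10
`hits` takes the values: 0 → 1 → 2 → 3

Answer: 3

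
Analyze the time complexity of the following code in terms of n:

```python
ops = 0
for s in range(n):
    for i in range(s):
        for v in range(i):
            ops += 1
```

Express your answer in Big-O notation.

Each loop level contributes: n × n × n. Multiplying the contributions gives O(n^3).

Answer: O(n^3)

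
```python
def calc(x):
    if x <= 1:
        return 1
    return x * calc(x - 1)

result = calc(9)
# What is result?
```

calc(9) = 9 * 8 * 7 * 6 * 5 * 4 * 3 * 2 * 1 = 362880

Answer: 362880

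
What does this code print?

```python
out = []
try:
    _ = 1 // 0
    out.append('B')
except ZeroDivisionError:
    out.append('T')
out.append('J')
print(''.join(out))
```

Execution trace: 'T' (except ZeroDivisionError) → 'J' (after the try/except). Output: TJ

Answer: TJ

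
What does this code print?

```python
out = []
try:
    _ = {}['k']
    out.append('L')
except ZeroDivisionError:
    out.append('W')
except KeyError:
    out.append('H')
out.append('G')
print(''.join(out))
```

Execution trace: 'H' (except KeyError) → 'G' (after the try/except). Output: HG

Answer: HG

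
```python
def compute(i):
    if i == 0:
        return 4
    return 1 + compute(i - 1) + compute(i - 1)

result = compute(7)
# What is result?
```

compute(i) = 1 + 2·compute(i-1), compute(0)=4. Closed form: (4+1)·2^7 - 1 = 639.

Answer: 639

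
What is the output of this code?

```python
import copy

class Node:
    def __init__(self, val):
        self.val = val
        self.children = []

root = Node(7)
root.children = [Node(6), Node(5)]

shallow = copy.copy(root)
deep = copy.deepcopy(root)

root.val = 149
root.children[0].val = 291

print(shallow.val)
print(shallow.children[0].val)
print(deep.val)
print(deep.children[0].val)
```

Key concept: deep copy with custom objects.
Step by step:
`root = Node(7)` → root = Node(val=7, children=[])
`root.children = [Node(6), Node(5)]` → root = Node(val=7, children=[Node(val=6, children=[]), Node(val=5, children=[])])
`shallow = copy.copy(root)` → shallow = Node(val=7, children=[Node(val=6, children=[]), Node(val=5, children=[])])
`deep = copy.deepcopy(root)` → deep = Node(val=7, children=[Node(val=6, children=[]), Node(val=5, children=[])])
`root.val = 149` → root = Node(val=149, children=[Node(val=6, children=[]), Node(val=5, children=[])])
`root.children[0].val = 291` → root = Node(val=149, children=[Node(val=291, children=[]), Node(val=5, children=[])]); shallow = Node(val=7, children=[Node(val=291, children=[]), Node(val=5, children=[])])
`print(shallow.val)` → prints 7
`print(shallow.children[0].val)` → prints 291
`print(deep.val)` → prints 7
`print(deep.children[0].val)` → prints 6

Answer:
7
291
7
6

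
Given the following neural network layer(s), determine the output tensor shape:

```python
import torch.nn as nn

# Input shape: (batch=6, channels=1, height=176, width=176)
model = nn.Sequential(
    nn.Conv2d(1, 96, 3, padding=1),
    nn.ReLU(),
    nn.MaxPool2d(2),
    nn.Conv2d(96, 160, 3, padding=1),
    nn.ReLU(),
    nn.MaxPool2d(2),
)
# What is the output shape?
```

Input: (6, 1, 176, 176) -> after first Conv2d: (6, 96, 176, 176) -> after first MaxPool2d: (6, 96, 88, 88) -> after second Conv2d: (6, 160, 88, 88) -> Output: (6, 160, 44, 44)

Answer: (6, 160, 44, 44)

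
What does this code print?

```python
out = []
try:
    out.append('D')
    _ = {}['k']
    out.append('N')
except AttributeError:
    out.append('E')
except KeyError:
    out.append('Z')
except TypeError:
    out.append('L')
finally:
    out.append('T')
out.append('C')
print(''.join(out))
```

Execution trace: 'D' (try body) → 'Z' (except KeyError) → 'T' (finally) → 'C' (after the try/except). Output: DZTC

Answer: DZTC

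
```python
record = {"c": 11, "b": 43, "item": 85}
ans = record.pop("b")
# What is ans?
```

Trace:
`record = {"c": 11, "b": 43, "item": 85}` → record = {'c': 11, 'b': 43, 'item': 85}
`ans = record.pop("b")` → record = {'c': 11, 'item': 85}; ans = 43
So ans = 43

Answer: 43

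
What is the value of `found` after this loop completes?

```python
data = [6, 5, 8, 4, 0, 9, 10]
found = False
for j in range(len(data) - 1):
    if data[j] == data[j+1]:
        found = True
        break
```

Check consecutive duplicates in [6, 5, 8, 4, 0, 9, 10]
`found` takes the values: False

Answer: False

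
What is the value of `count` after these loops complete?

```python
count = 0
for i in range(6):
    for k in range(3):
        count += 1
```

6 * 3 = 18
`count` takes the values: 0 → 1 → 2 → 3 → 4 → 5 → 6 → 7 → 8 → 9 → 10 → 11 → 12 → 13 → 14 → 15 → 16 → 17 → 18

Answer: 18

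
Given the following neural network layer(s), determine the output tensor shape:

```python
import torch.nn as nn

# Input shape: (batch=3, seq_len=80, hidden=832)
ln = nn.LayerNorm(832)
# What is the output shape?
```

Input: (3, 80, 832) -> Output: (3, 80, 832)

Answer: (3, 80, 832)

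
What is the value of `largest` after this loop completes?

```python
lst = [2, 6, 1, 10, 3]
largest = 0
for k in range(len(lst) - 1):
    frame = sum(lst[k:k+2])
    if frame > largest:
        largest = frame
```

Max sum of 2-element window in [2, 6, 1, 10, 3]
`largest` takes the values: 0 → 8 → 11 → 13

Answer: 13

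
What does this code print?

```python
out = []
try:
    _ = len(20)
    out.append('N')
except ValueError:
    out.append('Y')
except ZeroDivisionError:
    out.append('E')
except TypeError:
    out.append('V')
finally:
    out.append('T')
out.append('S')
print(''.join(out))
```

Execution trace: 'V' (except TypeError) → 'T' (finally) → 'S' (after the try/except). Output: VTS

Answer: VTS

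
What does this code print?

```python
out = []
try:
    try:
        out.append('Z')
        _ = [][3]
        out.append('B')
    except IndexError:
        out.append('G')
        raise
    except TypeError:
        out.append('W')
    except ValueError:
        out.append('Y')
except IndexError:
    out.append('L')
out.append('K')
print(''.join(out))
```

Execution trace: 'Z' (inner try body) → 'G' (inner except IndexError) → 'L' (outer except IndexError) → 'K' (after the try/except). Output: ZGLK

Answer: ZGLK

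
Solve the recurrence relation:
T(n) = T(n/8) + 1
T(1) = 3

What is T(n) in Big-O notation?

Each step divides n by 8 and adds 1. After log_8(n) steps we reach T(1)=3. So T(n) = 1·log_8(n) + 3 = O(log n).

Answer: O(log n)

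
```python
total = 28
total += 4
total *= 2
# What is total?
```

Trace:
`total = 28` → total = 28
`total += 4` → total = 32
`total *= 2` → total = 64
So total = 64

Answer: 64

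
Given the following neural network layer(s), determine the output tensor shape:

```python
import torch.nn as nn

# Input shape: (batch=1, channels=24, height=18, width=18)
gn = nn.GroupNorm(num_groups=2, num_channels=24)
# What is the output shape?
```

Input: (1, 24, 18, 18) -> Output: (1, 24, 18, 18)

Answer: (1, 24, 18, 18)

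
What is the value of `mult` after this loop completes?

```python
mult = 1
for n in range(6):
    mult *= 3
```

3^6 = 729
`mult` takes the values: 1 → 3 → 9 → 27 → 81 → 243 → 729

Answer: 729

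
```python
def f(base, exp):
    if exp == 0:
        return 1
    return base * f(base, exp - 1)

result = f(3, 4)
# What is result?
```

f(3, 4) = 3 * 3 * 3 * 3 = 81

Answer: 81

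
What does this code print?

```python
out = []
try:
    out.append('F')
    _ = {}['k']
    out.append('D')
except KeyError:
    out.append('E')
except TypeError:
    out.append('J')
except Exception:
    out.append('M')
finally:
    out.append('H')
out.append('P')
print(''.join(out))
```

Execution trace: 'F' (try body) → 'E' (except KeyError) → 'H' (finally) → 'P' (after the try/except). Output: FEHP

Answer: FEHP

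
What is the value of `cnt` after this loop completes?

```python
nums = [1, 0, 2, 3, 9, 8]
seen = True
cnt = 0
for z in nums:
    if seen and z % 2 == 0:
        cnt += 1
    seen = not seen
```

Count even values at even positions
`cnt` takes the values: 0 → 1

Answer: 1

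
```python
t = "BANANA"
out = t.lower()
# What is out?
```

Trace:
`t = "BANANA"` → t = 'BANANA'
`out = t.lower()` → out = 'banana'
So out = 'banana'

Answer: 'banana'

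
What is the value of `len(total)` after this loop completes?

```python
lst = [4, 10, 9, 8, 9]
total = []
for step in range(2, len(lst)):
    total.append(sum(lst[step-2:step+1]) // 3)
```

Number of 3-element averages
`total` takes the values: [] → [7] → [7, 9] → [7, 9, 8]
So `len(total)` = 3

Answer: 3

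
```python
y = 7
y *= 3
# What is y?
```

Trace:
`y = 7` → y = 7
`y *= 3` → y = 21
So y = 21

Answer: 21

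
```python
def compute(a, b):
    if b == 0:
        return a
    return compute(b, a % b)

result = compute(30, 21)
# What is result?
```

compute(30, 21) -> compute(21, 9) -> compute(9, 3) -> compute(3, 0) -> 3

Answer: 3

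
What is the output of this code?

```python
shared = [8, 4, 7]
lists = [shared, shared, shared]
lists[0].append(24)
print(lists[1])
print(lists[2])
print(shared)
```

Key concept: list of same reference.
Step by step:
`shared = [8, 4, 7]` → shared = [8, 4, 7]
`lists = [shared, shared, shared]` → lists = [[8, 4, 7], [8, 4, 7], [8, 4, 7]]
`lists[0].append(24)` → shared = [8, 4, 7, 24]; lists = [[8, 4, 7, 24], [8, 4, 7, 24], [8, 4, 7, 24]]
`print(lists[1])` → prints [8, 4, 7, 24]
`print(lists[2])` → prints [8, 4, 7, 24]
`print(shared)` → prints [8, 4, 7, 24]

Answer:
[8, 4, 7, 24]
[8, 4, 7, 24]
[8, 4, 7, 24]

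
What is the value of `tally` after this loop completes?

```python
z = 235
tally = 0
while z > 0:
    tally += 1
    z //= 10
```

Count digits by repeated division by 10
`tally` takes the values: 0 → 1 → 2 → 3

Answer: 3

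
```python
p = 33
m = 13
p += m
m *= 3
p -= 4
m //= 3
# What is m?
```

Trace:
`p = 33` → p = 33
`m = 13` → m = 13
`p += m` → p = 46
`m *= 3` → m = 39
`p -= 4` → p = 42
`m //= 3` → m = 13
So m = 13

Answer: 13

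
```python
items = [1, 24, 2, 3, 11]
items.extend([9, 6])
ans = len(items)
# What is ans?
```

Trace:
`items = [1, 24, 2, 3, 11]` → items = [1, 24, 2, 3, 11]
`items.extend([9, 6])` → items = [1, 24, 2, 3, 11, 9, 6]
`ans = len(items)` → ans = 7
So ans = 7

Answer: 7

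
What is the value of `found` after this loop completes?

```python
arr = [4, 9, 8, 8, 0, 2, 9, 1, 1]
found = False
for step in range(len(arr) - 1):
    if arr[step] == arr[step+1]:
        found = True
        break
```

Check consecutive duplicates in [4, 9, 8, 8, 0, 2, 9, 1, 1]
`found` takes the values: False → True

Answer: True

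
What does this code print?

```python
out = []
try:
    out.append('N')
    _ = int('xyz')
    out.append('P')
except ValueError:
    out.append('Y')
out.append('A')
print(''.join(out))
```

Execution trace: 'N' (try body) → 'Y' (except ValueError) → 'A' (after the try/except). Output: NYA

Answer: NYA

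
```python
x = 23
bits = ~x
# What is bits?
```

Trace:
`x = 23` → x = 23
`bits = ~x` → bits = -24
So bits = -24

Answer: -24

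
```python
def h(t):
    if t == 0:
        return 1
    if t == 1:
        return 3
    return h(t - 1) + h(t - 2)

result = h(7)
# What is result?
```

Build up from base cases: h(0)=1, h(1)=3, h(2)=4, h(3)=7, h(4)=11, h(5)=18, h(6)=29, ..., h(7)=47

Answer: 47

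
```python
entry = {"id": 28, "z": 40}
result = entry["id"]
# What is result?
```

Trace:
`entry = {"id": 28, "z": 40}` → entry = {'id': 28, 'z': 40}
`result = entry["id"]` → result = 28
So result = 28

Answer: 28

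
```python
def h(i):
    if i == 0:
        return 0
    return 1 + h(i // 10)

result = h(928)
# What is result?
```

Count of digits of 928: 3

Answer: 3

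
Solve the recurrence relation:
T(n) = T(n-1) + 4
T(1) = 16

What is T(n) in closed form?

Unrolling: T(n) = T(1) + 4·(n-1) = 16 + 4(n-1) = 4n + 12.

Answer: T(n) = 4n + 12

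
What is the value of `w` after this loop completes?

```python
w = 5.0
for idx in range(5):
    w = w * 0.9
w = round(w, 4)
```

Exponential decay: 5.0 * 0.9^5
`w` takes the values: 5.0 → 4.5 → 4.05 → 3.645 → 3.2805 → 2.95245 → 2.9525

Answer: 2.9525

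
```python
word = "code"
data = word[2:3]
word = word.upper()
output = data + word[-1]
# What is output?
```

Trace:
`word = "code"` → word = 'code'
`data = word[2:3]` → data = 'd'
`word = word.upper()` → word = 'CODE'
`output = data + word[-1]` → output = 'dE'
So output = 'dE'

Answer: 'dE'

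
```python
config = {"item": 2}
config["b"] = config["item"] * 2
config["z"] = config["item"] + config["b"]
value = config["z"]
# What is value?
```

Trace:
`config = {"item": 2}` → config = {'item': 2}
`config["b"] = config["item"] * 2` → config = {'item': 2, 'b': 4}
`config["z"] = config["item"] + config["b"]` → config = {'item': 2, 'b': 4, 'z': 6}
`value = config["z"]` → value = 6
So value = 6

Answer: 6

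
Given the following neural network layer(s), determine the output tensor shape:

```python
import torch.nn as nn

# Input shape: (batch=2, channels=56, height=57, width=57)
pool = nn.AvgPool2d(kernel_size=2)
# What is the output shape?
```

Input: (2, 56, 57, 57) -> Output: (2, 56, 28, 28)

Answer: (2, 56, 28, 28)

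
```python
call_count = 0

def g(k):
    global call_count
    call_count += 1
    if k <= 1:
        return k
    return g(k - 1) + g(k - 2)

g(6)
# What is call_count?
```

Calls(k) = 1 + Calls(k-1) + Calls(k-2); Calls(0)=Calls(1)=1. For k=6 this gives 25.

Answer: 25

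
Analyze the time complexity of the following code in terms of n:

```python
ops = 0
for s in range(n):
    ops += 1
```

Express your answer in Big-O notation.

Each loop level contributes: n. Multiplying the contributions gives O(n).

Answer: O(n)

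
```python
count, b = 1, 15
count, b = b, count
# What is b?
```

Trace:
`count, b = 1, 15` → count = 1; b = 15
`count, b = b, count` → count = 15; b = 1
So b = 1

Answer: 1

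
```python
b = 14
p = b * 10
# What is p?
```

Trace:
`b = 14` → b = 14
`p = b * 10` → p = 140
So p = 140

Answer: 140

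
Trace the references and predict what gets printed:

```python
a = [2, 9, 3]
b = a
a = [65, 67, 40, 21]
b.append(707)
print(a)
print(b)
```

Key concept: rebinding vs mutation: a is rebound to a new list, b still points at the original.
Step by step:
`a = [2, 9, 3]` → a = [2, 9, 3]
`b = a` → b = [2, 9, 3] (same object as a)
`a = [65, 67, 40, 21]` → a = [65, 67, 40, 21]
`b.append(707)` → b = [2, 9, 3, 707]
`print(a)` → prints [65, 67, 40, 21]
`print(b)` → prints [2, 9, 3, 707]

Answer:
[65, 67, 40, 21]
[2, 9, 3, 707]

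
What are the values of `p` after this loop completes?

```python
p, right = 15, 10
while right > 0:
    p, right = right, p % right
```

GCD of 15 and 10
`p` takes the values: 15 → 10 → 5

Answer: 5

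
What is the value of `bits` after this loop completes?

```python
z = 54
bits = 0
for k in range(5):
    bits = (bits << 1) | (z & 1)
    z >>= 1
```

Reverse lowest 5 bits of 54
`bits` takes the values: 0 → 1 → 3 → 6 → 13

Answer: 13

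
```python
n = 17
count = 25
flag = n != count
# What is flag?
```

Trace:
`n = 17` → n = 17
`count = 25` → count = 25
`flag = n != count` → flag = True
So flag = True

Answer: True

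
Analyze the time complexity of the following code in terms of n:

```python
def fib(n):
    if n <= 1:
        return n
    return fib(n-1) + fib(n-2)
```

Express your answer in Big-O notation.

This is Recursive Fibonacci (naive). Time complexity: O(2^n).

Answer: O(2^n)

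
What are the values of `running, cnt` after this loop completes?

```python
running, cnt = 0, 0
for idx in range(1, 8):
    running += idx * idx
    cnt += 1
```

Sum of squares and count
`running, cnt` takes the values: (0, 0) → (1, 0) → (1, 1) → (5, 1) → (5, 2) → (14, 2) → (14, 3) → (30, 3) → (30, 4) → (55, 4) → (55, 5) → (91, 5) → (91, 6) → (140, 6) → (140, 7)

Answer: 140, 7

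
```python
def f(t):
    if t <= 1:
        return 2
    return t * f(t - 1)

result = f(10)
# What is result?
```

f(10) = 10 * 9 * 8 * 7 * 6 * 5 * 4 * 3 * 2 * 2 = 7257600

Answer: 7257600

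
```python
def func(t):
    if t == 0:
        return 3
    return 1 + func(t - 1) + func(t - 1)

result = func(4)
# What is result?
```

func(t) = 1 + 2·func(t-1), func(0)=3. Closed form: (3+1)·2^4 - 1 = 63.

Answer: 63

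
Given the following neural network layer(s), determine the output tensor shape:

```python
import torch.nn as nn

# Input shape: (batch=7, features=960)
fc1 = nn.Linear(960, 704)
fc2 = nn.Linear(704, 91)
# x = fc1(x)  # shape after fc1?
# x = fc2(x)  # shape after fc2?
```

Input: (7, 960) -> after fc1: (7, 704) -> Output: (7, 91)

Answer: (7, 91)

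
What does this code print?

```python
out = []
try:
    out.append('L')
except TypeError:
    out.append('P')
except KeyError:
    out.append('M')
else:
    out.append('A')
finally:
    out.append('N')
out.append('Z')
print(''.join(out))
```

Execution trace: 'L' (try body, no exception) → 'A' (else) → 'N' (finally) → 'Z' (after the try/except). Output: LANZ

Answer: LANZ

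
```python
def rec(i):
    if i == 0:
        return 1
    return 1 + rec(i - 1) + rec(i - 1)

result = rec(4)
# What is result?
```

rec(i) = 1 + 2·rec(i-1), rec(0)=1. Closed form: (1+1)·2^4 - 1 = 31.

Answer: 31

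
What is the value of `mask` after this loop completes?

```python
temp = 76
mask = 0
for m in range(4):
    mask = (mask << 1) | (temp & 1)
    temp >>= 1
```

Reverse lowest 4 bits of 76
`mask` takes the values: 0 → 1 → 3

Answer: 3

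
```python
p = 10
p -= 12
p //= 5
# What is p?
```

Trace:
`p = 10` → p = 10
`p -= 12` → p = -2
`p //= 5` → p = -1
So p = -1

Answer: -1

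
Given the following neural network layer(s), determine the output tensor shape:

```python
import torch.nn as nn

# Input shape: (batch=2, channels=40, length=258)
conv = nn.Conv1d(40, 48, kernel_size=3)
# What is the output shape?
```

Input: (2, 40, 258) -> Output: (2, 48, 256)

Answer: (2, 48, 256)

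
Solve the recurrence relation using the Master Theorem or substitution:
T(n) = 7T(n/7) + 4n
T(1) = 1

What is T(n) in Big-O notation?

By Master Theorem: a=7, b=7, f(n)=4n. Since log_7(7) = 1 and f(n) = Θ(n^1), Case 2 applies. T(n) = O(n log n).

Answer: O(n log n)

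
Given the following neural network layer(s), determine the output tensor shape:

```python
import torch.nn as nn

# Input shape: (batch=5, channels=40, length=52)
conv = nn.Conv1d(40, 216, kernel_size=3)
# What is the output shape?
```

Input: (5, 40, 52) -> Output: (5, 216, 50)

Answer: (5, 216, 50)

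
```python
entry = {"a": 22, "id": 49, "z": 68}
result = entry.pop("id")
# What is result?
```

Trace:
`entry = {"a": 22, "id": 49, "z": 68}` → entry = {'a': 22, 'id': 49, 'z': 68}
`result = entry.pop("id")` → entry = {'a': 22, 'z': 68}; result = 49
So result = 49

Answer: 49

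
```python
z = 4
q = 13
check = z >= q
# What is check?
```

Trace:
`z = 4` → z = 4
`q = 13` → q = 13
`check = z >= q` → check = False
So check = False

Answer: False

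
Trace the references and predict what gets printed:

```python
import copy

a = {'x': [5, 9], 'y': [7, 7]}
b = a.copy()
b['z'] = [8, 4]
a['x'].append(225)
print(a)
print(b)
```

Key concept: shallow copy of dict with mutable values.
Step by step:
`a = {'x': [5, 9], 'y': [7, 7]}` → a = {'x': [5, 9], 'y': [7, 7]}
`b = a.copy()` → b = {'x': [5, 9], 'y': [7, 7]}
`b['z'] = [8, 4]` → b = {'x': [5, 9], 'y': [7, 7], 'z': [8, 4]}
`a['x'].append(225)` → a = {'x': [5, 9, 225], 'y': [7, 7]}; b = {'x': [5, 9, 225], 'y': [7, 7], 'z': [8, 4]}
`print(a)` → prints {'x': [5, 9, 225], 'y': [7, 7]}
`print(b)` → prints {'x': [5, 9, 225], 'y': [7, 7], 'z': [8, 4]}

Answer:
{'x': [5, 9, 225], 'y': [7, 7]}
{'x': [5, 9, 225], 'y': [7, 7], 'z': [8, 4]}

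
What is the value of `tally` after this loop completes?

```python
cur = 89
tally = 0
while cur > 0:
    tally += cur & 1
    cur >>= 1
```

Count set bits in 89 (binary: 0b1011001)
`tally` takes the values: 0 → 1 → 2 → 3 → 4

Answer: 4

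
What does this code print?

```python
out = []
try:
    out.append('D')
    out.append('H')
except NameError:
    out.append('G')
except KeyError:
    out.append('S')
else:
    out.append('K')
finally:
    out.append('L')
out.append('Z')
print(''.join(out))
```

Execution trace: 'D' (try body) → 'H' (try body, no exception) → 'K' (else) → 'L' (finally) → 'Z' (after the try/except). Output: DHKLZ

Answer: DHKLZ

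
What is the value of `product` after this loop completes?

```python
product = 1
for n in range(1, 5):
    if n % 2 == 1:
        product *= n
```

Product of odd numbers 1 to 4
`product` takes the values: 1 → 3

Answer: 3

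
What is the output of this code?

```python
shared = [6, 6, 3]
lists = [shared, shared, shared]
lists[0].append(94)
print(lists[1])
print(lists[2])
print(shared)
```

Key concept: list of same reference.
Step by step:
`shared = [6, 6, 3]` → shared = [6, 6, 3]
`lists = [shared, shared, shared]` → lists = [[6, 6, 3], [6, 6, 3], [6, 6, 3]]
`lists[0].append(94)` → shared = [6, 6, 3, 94]; lists = [[6, 6, 3, 94], [6, 6, 3, 94], [6, 6, 3, 94]]
`print(lists[1])` → prints [6, 6, 3, 94]
`print(lists[2])` → prints [6, 6, 3, 94]
`print(shared)` → prints [6, 6, 3, 94]

Answer:
[6, 6, 3, 94]
[6, 6, 3, 94]
[6, 6, 3, 94]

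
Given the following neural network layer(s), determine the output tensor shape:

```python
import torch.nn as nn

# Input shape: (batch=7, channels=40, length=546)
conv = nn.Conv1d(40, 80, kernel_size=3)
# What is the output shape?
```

Input: (7, 40, 546) -> Output: (7, 80, 544)

Answer: (7, 80, 544)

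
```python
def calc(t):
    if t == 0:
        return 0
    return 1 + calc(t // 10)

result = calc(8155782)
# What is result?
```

Count of digits of 8155782: 7

Answer: 7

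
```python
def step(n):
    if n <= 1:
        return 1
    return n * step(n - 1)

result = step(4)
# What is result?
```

step(4) = 4 * 3 * 2 * 1 = 24

Answer: 24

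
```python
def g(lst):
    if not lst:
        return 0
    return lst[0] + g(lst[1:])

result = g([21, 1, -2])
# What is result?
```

21 + 1 + (-2) + 0 = 20

Answer: 20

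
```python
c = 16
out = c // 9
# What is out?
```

Trace:
`c = 16` → c = 16
`out = c // 9` → out = 1
So out = 1

Answer: 1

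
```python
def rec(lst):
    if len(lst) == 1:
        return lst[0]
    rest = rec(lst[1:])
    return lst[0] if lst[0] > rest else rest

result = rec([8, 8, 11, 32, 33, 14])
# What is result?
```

Recursive max over [8, 8, 11, 32, 33, 14] = 33

Answer: 33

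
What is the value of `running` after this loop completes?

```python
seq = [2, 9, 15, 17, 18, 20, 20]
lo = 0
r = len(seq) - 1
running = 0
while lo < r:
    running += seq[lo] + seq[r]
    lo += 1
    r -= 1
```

Sum of pairs from ends
`running` takes the values: 0 → 22 → 51 → 84

Answer: 84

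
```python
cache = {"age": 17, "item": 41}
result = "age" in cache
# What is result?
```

Trace:
`cache = {"age": 17, "item": 41}` → cache = {'age': 17, 'item': 41}
`result = "age" in cache` → result = True
So result = True

Answer: True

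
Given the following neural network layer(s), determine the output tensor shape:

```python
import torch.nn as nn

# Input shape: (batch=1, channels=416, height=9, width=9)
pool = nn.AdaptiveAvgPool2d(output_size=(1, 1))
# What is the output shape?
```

Input: (1, 416, 9, 9) -> Output: (1, 416, 1, 1)

Answer: (1, 416, 1, 1)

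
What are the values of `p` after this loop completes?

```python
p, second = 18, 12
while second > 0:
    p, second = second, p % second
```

GCD of 18 and 12
`p` takes the values: 18 → 12 → 6

Answer: 6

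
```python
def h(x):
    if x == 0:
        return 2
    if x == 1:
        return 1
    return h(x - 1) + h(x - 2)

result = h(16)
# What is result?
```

Build up from base cases: h(0)=2, h(1)=1, h(2)=3, h(3)=4, h(4)=7, h(5)=11, h(6)=18, ..., h(16)=2207

Answer: 2207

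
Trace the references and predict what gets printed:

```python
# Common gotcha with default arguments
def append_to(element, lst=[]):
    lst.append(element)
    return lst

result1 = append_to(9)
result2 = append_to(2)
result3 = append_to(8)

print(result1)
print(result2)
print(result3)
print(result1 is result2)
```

Key concept: mutable default argument gotcha.
Step by step:
`result1 = append_to(9)` → result1 = [9]
`result2 = append_to(2)` → result1 = [9, 2] (same object as result2); result2 = [9, 2] (same object as result1)
`result3 = append_to(8)` → result1 = [9, 2, 8] (same object as result2, result3); result2 = [9, 2, 8] (same object as result1, result3); result3 = [9, 2, 8] (same object as result1, result2)
`print(result1)` → prints [9, 2, 8]
`print(result2)` → prints [9, 2, 8]
`print(result3)` → prints [9, 2, 8]
`print(result1 is result2)` → prints True

Answer:
[9, 2, 8]
[9, 2, 8]
[9, 2, 8]
True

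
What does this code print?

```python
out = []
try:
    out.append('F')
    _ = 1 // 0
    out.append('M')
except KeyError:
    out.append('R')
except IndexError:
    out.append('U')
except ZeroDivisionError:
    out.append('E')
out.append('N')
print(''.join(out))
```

Execution trace: 'F' (try body) → 'E' (except ZeroDivisionError) → 'N' (after the try/except). Output: FEN

Answer: FEN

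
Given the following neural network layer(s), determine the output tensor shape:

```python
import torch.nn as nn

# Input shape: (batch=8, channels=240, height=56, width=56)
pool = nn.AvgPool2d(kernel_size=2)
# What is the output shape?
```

Input: (8, 240, 56, 56) -> Output: (8, 240, 28, 28)

Answer: (8, 240, 28, 28)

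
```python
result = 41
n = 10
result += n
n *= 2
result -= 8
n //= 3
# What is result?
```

Trace:
`result = 41` → result = 41
`n = 10` → n = 10
`result += n` → result = 51
`n *= 2` → n = 20
`result -= 8` → result = 43
`n //= 3` → n = 6
So result = 43

Answer: 43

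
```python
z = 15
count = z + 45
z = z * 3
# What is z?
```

Trace:
`z = 15` → z = 15
`count = z + 45` → count = 60
`z = z * 3` → z = 45
So z = 45

Answer: 45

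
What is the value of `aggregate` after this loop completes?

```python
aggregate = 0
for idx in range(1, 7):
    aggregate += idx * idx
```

Sum of squares 1² to 6² = 91
`aggregate` takes the values: 0 → 1 → 5 → 14 → 30 → 55 → 91

Answer: 91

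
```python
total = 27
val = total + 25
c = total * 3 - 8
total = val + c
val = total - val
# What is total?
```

Trace:
`total = 27` → total = 27
`val = total + 25` → val = 52
`c = total * 3 - 8` → c = 73
`total = val + c` → total = 125
`val = total - val` → val = 73
So total = 125

Answer: 125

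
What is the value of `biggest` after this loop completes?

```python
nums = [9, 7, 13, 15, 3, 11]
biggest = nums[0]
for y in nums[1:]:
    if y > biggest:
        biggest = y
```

Maximum of [9, 7, 13, 15, 3, 11]
`biggest` takes the values: 9 → 13 → 15

Answer: 15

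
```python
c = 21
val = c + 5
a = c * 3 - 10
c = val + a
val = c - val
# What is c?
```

Trace:
`c = 21` → c = 21
`val = c + 5` → val = 26
`a = c * 3 - 10` → a = 53
`c = val + a` → c = 79
`val = c - val` → val = 53
So c = 79

Answer: 79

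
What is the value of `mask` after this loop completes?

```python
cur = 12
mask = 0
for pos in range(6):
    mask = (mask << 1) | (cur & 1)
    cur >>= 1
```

Reverse lowest 6 bits of 12
`mask` takes the values: 0 → 1 → 3 → 6 → 12

Answer: 12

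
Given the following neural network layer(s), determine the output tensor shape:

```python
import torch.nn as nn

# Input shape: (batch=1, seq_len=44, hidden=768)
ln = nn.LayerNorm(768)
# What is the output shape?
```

Input: (1, 44, 768) -> Output: (1, 44, 768)

Answer: (1, 44, 768)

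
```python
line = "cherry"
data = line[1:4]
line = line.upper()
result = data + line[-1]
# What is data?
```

Trace:
`line = "cherry"` → line = 'cherry'
`data = line[1:4]` → data = 'her'
`line = line.upper()` → line = 'CHERRY'
`result = data + line[-1]` → result = 'herY'
So data = 'her'

Answer: 'her'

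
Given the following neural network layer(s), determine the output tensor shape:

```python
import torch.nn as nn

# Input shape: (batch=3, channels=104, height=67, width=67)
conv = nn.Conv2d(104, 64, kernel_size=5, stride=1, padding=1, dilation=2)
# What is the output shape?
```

Input: (3, 104, 67, 67) -> Output: (3, 64, 61, 61)

Answer: (3, 64, 61, 61)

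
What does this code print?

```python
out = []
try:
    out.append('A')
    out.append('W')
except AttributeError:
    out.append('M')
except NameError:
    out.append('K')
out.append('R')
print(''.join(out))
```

Execution trace: 'A' (try body) → 'W' (try body, no exception) → 'R' (after the try/except). Output: AWR

Answer: AWR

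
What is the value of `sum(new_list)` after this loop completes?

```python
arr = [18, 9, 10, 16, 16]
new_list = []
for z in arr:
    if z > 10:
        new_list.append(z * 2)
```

Sum of doubled values > 10
`new_list` takes the values: [] → [36] → [36, 32] → [36, 32, 32]
So `sum(new_list)` = 100

Answer: 100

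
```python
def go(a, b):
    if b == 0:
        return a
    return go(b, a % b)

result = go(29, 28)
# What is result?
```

go(29, 28) -> go(28, 1) -> go(1, 0) -> 1

Answer: 1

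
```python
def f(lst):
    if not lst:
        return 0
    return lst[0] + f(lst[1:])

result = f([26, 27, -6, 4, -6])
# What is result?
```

26 + 27 + (-6) + 4 + (-6) + 0 = 45

Answer: 45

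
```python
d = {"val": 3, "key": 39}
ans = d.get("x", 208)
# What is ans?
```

Trace:
`d = {"val": 3, "key": 39}` → d = {'val': 3, 'key': 39}
`ans = d.get("x", 208)` → ans = 208
So ans = 208

Answer: 208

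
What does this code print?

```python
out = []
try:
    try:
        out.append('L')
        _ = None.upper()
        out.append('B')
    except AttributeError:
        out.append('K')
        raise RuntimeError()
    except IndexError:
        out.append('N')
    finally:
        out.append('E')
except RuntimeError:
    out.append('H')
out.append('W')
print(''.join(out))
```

Execution trace: 'L' (inner try body) → 'K' (inner except AttributeError) → 'E' (inner finally) → 'H' (outer except RuntimeError) → 'W' (after the try/except). Output: LKEHW

Answer: LKEHW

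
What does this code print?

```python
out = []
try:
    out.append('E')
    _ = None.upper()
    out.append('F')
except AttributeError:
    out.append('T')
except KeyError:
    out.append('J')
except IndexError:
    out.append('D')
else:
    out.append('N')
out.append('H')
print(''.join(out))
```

Execution trace: 'E' (try body) → 'T' (except AttributeError) → 'H' (after the try/except). Output: ETH

Answer: ETH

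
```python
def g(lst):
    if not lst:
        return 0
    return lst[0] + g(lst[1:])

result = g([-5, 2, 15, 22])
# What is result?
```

(-5) + 2 + 15 + 22 + 0 = 34

Answer: 34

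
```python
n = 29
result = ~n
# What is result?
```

Trace:
`n = 29` → n = 29
`result = ~n` → result = -30
So result = -30

Answer: -30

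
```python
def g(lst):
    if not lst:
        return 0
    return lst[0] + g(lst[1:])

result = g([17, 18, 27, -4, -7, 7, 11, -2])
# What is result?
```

17 + 18 + 27 + (-4) + (-7) + 7 + 11 + (-2) + 0 = 67

Answer: 67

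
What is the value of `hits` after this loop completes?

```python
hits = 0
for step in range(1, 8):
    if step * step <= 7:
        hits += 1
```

Count numbers where step² ≤ 7
`hits` takes the values: 0 → 1 → 2

Answer: 2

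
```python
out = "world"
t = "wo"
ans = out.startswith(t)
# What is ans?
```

Trace:
`out = "world"` → out = 'world'
`t = "wo"` → t = 'wo'
`ans = out.startswith(t)` → ans = True
So ans = True

Answer: True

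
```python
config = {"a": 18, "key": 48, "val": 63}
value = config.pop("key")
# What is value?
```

Trace:
`config = {"a": 18, "key": 48, "val": 63}` → config = {'a': 18, 'key': 48, 'val': 63}
`value = config.pop("key")` → config = {'a': 18, 'val': 63}; value = 48
So value = 48

Answer: 48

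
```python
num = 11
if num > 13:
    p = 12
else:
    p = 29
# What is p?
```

Trace:
`num = 11` → num = 11
`if num > 13: ...` → num > 13 is False, take else branch → p = 29
So p = 29

Answer: 29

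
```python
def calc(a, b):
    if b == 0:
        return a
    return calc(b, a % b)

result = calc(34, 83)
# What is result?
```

calc(34, 83) -> calc(83, 34) -> calc(34, 15) -> calc(15, 4) -> calc(4, 3) -> calc(3, 1) -> calc(1, 0) -> 1

Answer: 1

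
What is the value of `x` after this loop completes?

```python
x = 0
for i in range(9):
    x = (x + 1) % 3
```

Increment mod 3, 9 times = 0
`x` takes the values: 0 → 1 → 2 → 0 → 1 → 2 → 0 → 1 → 2 → 0

Answer: 0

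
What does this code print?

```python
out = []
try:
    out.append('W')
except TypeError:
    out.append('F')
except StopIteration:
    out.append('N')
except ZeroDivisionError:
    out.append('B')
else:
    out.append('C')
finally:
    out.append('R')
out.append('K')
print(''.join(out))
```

Execution trace: 'W' (try body, no exception) → 'C' (else) → 'R' (finally) → 'K' (after the try/except). Output: WCRK

Answer: WCRK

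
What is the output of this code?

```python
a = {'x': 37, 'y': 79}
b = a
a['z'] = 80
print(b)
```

Key concept: dict aliasing.
Step by step:
`a = {'x': 37, 'y': 79}` → a = {'x': 37, 'y': 79}
`b = a` → b = {'x': 37, 'y': 79} (same object as a)
`a['z'] = 80` → a = {'x': 37, 'y': 79, 'z': 80} (same object as b); b = {'x': 37, 'y': 79, 'z': 80} (same object as a)
`print(b)` → prints {'x': 37, 'y': 79, 'z': 80}

Answer: {'x': 37, 'y': 79, 'z': 80}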